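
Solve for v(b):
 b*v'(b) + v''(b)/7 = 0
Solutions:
 v(b) = C1 + C2*erf(sqrt(14)*b/2)


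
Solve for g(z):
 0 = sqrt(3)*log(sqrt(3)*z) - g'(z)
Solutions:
 g(z) = C1 + sqrt(3)*z*log(z) - sqrt(3)*z + sqrt(3)*z*log(3)/2


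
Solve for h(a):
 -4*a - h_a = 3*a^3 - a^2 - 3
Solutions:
 h(a) = C1 - 3*a^4/4 + a^3/3 - 2*a^2 + 3*a


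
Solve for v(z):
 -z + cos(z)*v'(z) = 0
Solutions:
 v(z) = C1 + Integral(z/cos(z), z)


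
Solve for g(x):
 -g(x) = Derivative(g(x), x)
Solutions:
 g(x) = C1*exp(-x)


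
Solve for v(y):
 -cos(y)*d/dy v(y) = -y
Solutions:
 v(y) = C1 + Integral(y/cos(y), y)


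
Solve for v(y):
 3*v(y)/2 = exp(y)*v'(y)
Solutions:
 v(y) = C1*exp(-3*exp(-y)/2)


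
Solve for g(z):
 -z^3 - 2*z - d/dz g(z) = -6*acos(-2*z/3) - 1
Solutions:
 g(z) = C1 - z^4/4 - z^2 + 6*z*acos(-2*z/3) + z + 3*sqrt(9 - 4*z^2)


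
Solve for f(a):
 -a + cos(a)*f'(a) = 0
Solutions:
 f(a) = C1 + Integral(a/cos(a), a)


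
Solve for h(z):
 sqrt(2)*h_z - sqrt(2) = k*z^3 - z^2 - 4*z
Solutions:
 h(z) = C1 + sqrt(2)*k*z^4/8 - sqrt(2)*z^3/6 - sqrt(2)*z^2 + z


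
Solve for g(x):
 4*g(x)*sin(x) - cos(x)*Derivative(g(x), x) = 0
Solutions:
 g(x) = C1/cos(x)^4


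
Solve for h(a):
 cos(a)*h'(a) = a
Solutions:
 h(a) = C1 + Integral(a/cos(a), a)


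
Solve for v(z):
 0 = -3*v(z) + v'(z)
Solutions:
 v(z) = C1*exp(3*z)


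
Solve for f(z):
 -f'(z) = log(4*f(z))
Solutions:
 Integral(1/(log(_y) + 2*log(2)), (_y, f(z))) = C1 - z


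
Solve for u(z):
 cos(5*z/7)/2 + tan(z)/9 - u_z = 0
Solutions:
 u(z) = C1 - log(cos(z))/9 + 7*sin(5*z/7)/10


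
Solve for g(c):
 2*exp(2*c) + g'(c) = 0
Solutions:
 g(c) = C1 - exp(2*c)


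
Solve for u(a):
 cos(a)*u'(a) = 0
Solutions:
 u(a) = C1


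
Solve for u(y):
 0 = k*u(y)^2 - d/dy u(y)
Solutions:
 u(y) = -1/(C1 + k*y)


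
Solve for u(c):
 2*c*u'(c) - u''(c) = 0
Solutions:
 u(c) = C1 + C2*erfi(c)


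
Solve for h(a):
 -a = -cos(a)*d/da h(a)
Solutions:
 h(a) = C1 + Integral(a/cos(a), a)


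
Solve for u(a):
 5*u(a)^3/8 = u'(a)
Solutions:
 u(a) = -2*sqrt(-1/(C1 + 5*a))
 u(a) = 2*sqrt(-1/(C1 + 5*a))


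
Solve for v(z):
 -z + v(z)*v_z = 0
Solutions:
 v(z) = -sqrt(C1 + z^2)
 v(z) = sqrt(C1 + z^2)


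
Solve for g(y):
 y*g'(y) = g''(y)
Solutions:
 g(y) = C1 + C2*erfi(sqrt(2)*y/2)


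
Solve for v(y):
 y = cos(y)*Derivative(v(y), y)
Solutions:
 v(y) = C1 + Integral(y/cos(y), y)


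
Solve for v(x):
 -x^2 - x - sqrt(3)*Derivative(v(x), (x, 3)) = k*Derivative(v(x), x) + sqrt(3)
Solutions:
 v(x) = C1 + C2*exp(-3^(3/4)*x*sqrt(-k)/3) + C3*exp(3^(3/4)*x*sqrt(-k)/3) - x^3/(3*k) - x^2/(2*k) - sqrt(3)*x/k + 2*sqrt(3)*x/k^2


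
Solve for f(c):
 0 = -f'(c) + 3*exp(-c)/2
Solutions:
 f(c) = C1 - 3*exp(-c)/2


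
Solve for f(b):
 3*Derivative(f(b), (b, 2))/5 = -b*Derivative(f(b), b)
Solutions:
 f(b) = C1 + C2*erf(sqrt(30)*b/6)


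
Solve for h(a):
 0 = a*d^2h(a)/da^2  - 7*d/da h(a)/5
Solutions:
 h(a) = C1 + C2*a^(12/5)


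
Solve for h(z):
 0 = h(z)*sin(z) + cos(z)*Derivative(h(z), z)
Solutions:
 h(z) = C1*cos(z)


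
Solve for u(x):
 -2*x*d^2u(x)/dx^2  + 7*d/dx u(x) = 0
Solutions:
 u(x) = C1 + C2*x^(9/2)


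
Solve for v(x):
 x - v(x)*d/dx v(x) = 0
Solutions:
 v(x) = -sqrt(C1 + x^2)
 v(x) = sqrt(C1 + x^2)


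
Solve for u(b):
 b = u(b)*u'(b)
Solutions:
 u(b) = -sqrt(C1 + b^2)
 u(b) = sqrt(C1 + b^2)


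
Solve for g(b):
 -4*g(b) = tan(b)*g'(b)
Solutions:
 g(b) = C1/sin(b)^4


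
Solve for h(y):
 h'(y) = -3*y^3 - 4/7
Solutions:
 h(y) = C1 - 3*y^4/4 - 4*y/7


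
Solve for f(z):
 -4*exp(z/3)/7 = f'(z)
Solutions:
 f(z) = C1 - 12*exp(z/3)/7


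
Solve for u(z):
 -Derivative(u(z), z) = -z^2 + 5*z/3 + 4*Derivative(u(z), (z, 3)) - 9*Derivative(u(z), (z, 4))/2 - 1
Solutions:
 u(z) = C1 + C2*exp(z*(-(351*sqrt(57) + 2699)^(1/3) - 64/(351*sqrt(57) + 2699)^(1/3) + 16)/54)*sin(sqrt(3)*z*(-(351*sqrt(57) + 2699)^(1/3) + 64/(351*sqrt(57) + 2699)^(1/3))/54) + C3*exp(z*(-(351*sqrt(57) + 2699)^(1/3) - 64/(351*sqrt(57) + 2699)^(1/3) + 16)/54)*cos(sqrt(3)*z*(-(351*sqrt(57) + 2699)^(1/3) + 64/(351*sqrt(57) + 2699)^(1/3))/54) + C4*exp(z*(64/(351*sqrt(57) + 2699)^(1/3) + 8 + (351*sqrt(57) + 2699)^(1/3))/27) + z^3/3 - 5*z^2/6 - 7*z


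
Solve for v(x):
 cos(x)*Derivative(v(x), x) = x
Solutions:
 v(x) = C1 + Integral(x/cos(x), x)


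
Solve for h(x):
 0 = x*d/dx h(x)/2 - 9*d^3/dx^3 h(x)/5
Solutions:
 h(x) = C1 + Integral(C2*airyai(60^(1/3)*x/6) + C3*airybi(60^(1/3)*x/6), x)


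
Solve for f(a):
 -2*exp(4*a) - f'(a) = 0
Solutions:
 f(a) = C1 - exp(4*a)/2


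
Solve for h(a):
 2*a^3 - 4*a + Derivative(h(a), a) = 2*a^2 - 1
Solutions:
 h(a) = C1 - a^4/2 + 2*a^3/3 + 2*a^2 - a


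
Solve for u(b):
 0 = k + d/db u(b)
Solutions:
 u(b) = C1 - b*k


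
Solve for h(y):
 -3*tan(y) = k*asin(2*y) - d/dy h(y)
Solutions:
 h(y) = C1 + k*(y*asin(2*y) + sqrt(1 - 4*y^2)/2) - 3*log(cos(y))


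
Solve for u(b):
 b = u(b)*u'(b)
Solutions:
 u(b) = -sqrt(C1 + b^2)
 u(b) = sqrt(C1 + b^2)


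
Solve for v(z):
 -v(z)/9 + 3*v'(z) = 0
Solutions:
 v(z) = C1*exp(z/27)


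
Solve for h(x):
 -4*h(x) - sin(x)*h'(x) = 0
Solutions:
 h(x) = C1*(cos(x)^2 + 2*cos(x) + 1)/(cos(x)^2 - 2*cos(x) + 1)


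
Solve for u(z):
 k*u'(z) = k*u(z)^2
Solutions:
 u(z) = -1/(C1 + z)


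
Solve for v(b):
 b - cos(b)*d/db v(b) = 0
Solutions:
 v(b) = C1 + Integral(b/cos(b), b)


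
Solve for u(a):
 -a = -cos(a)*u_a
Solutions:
 u(a) = C1 + Integral(a/cos(a), a)


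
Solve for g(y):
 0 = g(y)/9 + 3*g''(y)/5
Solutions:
 g(y) = C1*sin(sqrt(15)*y/9) + C2*cos(sqrt(15)*y/9)


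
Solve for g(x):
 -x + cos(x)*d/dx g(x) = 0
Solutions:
 g(x) = C1 + Integral(x/cos(x), x)


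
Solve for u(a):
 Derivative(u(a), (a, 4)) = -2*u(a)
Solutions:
 u(a) = (C1*sin(2^(3/4)*a/2) + C2*cos(2^(3/4)*a/2))*exp(-2^(3/4)*a/2) + (C3*sin(2^(3/4)*a/2) + C4*cos(2^(3/4)*a/2))*exp(2^(3/4)*a/2)


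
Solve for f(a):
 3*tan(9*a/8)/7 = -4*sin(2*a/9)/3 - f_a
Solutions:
 f(a) = C1 + 8*log(cos(9*a/8))/21 + 6*cos(2*a/9)


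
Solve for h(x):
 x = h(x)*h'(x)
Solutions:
 h(x) = -sqrt(C1 + x^2)
 h(x) = sqrt(C1 + x^2)


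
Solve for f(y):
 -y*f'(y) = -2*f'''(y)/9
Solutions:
 f(y) = C1 + Integral(C2*airyai(6^(2/3)*y/2) + C3*airybi(6^(2/3)*y/2), y)


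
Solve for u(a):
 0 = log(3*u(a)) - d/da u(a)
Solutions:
 -Integral(1/(log(_y) + log(3)), (_y, u(a))) = C1 - a


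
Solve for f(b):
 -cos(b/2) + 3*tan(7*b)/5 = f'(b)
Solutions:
 f(b) = C1 - 3*log(cos(7*b))/35 - 2*sin(b/2)


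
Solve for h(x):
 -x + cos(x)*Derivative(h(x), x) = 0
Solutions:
 h(x) = C1 + Integral(x/cos(x), x)


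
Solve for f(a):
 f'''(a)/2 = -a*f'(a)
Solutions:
 f(a) = C1 + Integral(C2*airyai(-2^(1/3)*a) + C3*airybi(-2^(1/3)*a), a)


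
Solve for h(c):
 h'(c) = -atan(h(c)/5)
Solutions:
 Integral(1/atan(_y/5), (_y, h(c))) = C1 - c


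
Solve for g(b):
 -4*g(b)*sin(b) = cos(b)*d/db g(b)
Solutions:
 g(b) = C1*cos(b)^4


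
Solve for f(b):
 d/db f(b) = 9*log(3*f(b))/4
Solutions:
 -4*Integral(1/(log(_y) + log(3)), (_y, f(b)))/9 = C1 - b


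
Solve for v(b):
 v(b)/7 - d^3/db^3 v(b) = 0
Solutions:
 v(b) = C3*exp(7^(2/3)*b/7) + (C1*sin(sqrt(3)*7^(2/3)*b/14) + C2*cos(sqrt(3)*7^(2/3)*b/14))*exp(-7^(2/3)*b/14)


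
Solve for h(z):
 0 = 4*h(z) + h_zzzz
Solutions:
 h(z) = (C1*sin(z) + C2*cos(z))*exp(-z) + (C3*sin(z) + C4*cos(z))*exp(z)


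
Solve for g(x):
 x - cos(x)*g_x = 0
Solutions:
 g(x) = C1 + Integral(x/cos(x), x)


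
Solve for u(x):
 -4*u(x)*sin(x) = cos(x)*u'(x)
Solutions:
 u(x) = C1*cos(x)^4


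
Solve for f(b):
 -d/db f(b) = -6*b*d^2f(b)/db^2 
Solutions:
 f(b) = C1 + C2*b^(7/6)


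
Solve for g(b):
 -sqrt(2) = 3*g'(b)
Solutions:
 g(b) = C1 - sqrt(2)*b/3


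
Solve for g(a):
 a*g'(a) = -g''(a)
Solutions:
 g(a) = C1 + C2*erf(sqrt(2)*a/2)


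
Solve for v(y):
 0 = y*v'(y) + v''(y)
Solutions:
 v(y) = C1 + C2*erf(sqrt(2)*y/2)


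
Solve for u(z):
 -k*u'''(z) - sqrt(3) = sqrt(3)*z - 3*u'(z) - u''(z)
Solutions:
 u(z) = C1 + C2*exp(z*(1 - sqrt(12*k + 1))/(2*k)) + C3*exp(z*(sqrt(12*k + 1) + 1)/(2*k)) + sqrt(3)*z^2/6 + 2*sqrt(3)*z/9


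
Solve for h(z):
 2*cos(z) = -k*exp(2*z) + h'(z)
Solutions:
 h(z) = C1 + k*exp(2*z)/2 + 2*sin(z)


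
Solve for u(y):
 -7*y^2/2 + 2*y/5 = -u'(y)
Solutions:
 u(y) = C1 + 7*y^3/6 - y^2/5


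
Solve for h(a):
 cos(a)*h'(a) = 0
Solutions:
 h(a) = C1


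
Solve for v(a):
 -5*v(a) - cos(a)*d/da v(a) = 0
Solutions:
 v(a) = C1*sqrt(sin(a) - 1)*(sin(a)^2 - 2*sin(a) + 1)/(sqrt(sin(a) + 1)*(sin(a)^2 + 2*sin(a) + 1))


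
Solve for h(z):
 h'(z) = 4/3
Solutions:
 h(z) = C1 + 4*z/3


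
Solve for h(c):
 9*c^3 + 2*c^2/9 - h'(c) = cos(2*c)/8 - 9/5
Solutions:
 h(c) = C1 + 9*c^4/4 + 2*c^3/27 + 9*c/5 - sin(c)*cos(c)/8


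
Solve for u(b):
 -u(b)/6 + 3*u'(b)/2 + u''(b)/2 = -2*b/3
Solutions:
 u(b) = C1*exp(b*(-9 + sqrt(93))/6) + C2*exp(-b*(9 + sqrt(93))/6) + 4*b + 36


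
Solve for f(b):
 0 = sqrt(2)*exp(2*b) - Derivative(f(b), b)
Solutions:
 f(b) = C1 + sqrt(2)*exp(2*b)/2


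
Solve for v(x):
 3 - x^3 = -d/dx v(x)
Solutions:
 v(x) = C1 + x^4/4 - 3*x


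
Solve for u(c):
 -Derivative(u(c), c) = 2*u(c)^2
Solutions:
 u(c) = 1/(C1 + 2*c)


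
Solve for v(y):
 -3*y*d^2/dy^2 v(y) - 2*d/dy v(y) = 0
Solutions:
 v(y) = C1 + C2*y^(1/3)


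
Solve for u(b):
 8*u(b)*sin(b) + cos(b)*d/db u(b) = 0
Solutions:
 u(b) = C1*cos(b)^8


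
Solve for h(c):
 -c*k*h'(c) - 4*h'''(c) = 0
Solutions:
 h(c) = C1 + Integral(C2*airyai(2^(1/3)*c*(-k)^(1/3)/2) + C3*airybi(2^(1/3)*c*(-k)^(1/3)/2), c)


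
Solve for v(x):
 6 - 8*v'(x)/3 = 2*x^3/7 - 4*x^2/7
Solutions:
 v(x) = C1 - 3*x^4/112 + x^3/14 + 9*x/4


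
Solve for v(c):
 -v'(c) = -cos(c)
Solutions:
 v(c) = C1 + sin(c)


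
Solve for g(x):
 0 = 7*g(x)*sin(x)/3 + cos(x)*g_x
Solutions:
 g(x) = C1*cos(x)^(7/3)


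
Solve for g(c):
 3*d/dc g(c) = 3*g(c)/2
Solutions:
 g(c) = C1*exp(c/2)


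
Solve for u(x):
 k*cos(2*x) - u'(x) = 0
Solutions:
 u(x) = C1 + k*sin(2*x)/2


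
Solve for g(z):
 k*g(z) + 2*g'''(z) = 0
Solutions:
 g(z) = C1*exp(2^(2/3)*z*(-k)^(1/3)/2) + C2*exp(2^(2/3)*z*(-k)^(1/3)*(-1 + sqrt(3)*I)/4) + C3*exp(-2^(2/3)*z*(-k)^(1/3)*(1 + sqrt(3)*I)/4)


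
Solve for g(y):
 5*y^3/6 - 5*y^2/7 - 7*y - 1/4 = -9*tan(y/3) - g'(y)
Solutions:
 g(y) = C1 - 5*y^4/24 + 5*y^3/21 + 7*y^2/2 + y/4 + 27*log(cos(y/3))


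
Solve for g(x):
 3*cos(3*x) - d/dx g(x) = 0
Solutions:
 g(x) = C1 + sin(3*x)


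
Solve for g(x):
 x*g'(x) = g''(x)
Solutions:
 g(x) = C1 + C2*erfi(sqrt(2)*x/2)


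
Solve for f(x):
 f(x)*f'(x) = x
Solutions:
 f(x) = -sqrt(C1 + x^2)
 f(x) = sqrt(C1 + x^2)


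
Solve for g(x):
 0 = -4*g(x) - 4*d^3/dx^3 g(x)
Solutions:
 g(x) = C3*exp(-x) + (C1*sin(sqrt(3)*x/2) + C2*cos(sqrt(3)*x/2))*exp(x/2)


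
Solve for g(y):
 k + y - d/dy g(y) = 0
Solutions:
 g(y) = C1 + k*y + y^2/2


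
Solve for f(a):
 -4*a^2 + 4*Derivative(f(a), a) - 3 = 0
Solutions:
 f(a) = C1 + a^3/3 + 3*a/4


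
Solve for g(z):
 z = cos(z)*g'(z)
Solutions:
 g(z) = C1 + Integral(z/cos(z), z)


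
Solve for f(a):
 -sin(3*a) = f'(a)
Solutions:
 f(a) = C1 + cos(3*a)/3


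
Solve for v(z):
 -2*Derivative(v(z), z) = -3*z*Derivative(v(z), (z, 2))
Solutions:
 v(z) = C1 + C2*z^(5/3)


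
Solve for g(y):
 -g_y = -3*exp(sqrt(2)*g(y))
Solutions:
 g(y) = sqrt(2)*(2*log(-1/(C1 + 3*y)) - log(2))/4


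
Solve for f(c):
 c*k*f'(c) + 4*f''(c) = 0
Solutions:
 f(c) = Piecewise((-sqrt(2)*sqrt(pi)*C1*erf(sqrt(2)*c*sqrt(k)/4)/sqrt(k) - C2, (k > 0) | (k < 0)), (-C1*c - C2, True))


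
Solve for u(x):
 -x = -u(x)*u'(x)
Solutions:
 u(x) = -sqrt(C1 + x^2)
 u(x) = sqrt(C1 + x^2)


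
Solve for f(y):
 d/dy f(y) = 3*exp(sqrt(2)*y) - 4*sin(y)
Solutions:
 f(y) = C1 + 3*sqrt(2)*exp(sqrt(2)*y)/2 + 4*cos(y)


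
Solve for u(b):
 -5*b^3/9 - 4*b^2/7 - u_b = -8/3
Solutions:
 u(b) = C1 - 5*b^4/36 - 4*b^3/21 + 8*b/3


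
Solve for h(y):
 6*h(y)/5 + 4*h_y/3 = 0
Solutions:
 h(y) = C1*exp(-9*y/10)


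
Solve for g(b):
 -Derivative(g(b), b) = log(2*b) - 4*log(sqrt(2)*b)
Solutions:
 g(b) = C1 + 3*b*log(b) - 3*b + b*log(2)


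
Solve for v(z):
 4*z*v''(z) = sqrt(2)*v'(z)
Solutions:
 v(z) = C1 + C2*z^(sqrt(2)/4 + 1)


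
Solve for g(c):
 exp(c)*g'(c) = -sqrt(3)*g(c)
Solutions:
 g(c) = C1*exp(sqrt(3)*exp(-c))


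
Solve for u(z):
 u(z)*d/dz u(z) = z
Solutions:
 u(z) = -sqrt(C1 + z^2)
 u(z) = sqrt(C1 + z^2)


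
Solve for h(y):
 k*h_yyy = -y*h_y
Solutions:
 h(y) = C1 + Integral(C2*airyai(y*(-1/k)^(1/3)) + C3*airybi(y*(-1/k)^(1/3)), y)


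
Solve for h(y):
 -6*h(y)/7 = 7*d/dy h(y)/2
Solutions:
 h(y) = C1*exp(-12*y/49)


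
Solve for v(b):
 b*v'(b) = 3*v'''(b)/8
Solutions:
 v(b) = C1 + Integral(C2*airyai(2*3^(2/3)*b/3) + C3*airybi(2*3^(2/3)*b/3), b)


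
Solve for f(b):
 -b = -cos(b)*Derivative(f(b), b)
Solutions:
 f(b) = C1 + Integral(b/cos(b), b)


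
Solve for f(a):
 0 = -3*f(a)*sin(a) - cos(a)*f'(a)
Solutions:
 f(a) = C1*cos(a)^3


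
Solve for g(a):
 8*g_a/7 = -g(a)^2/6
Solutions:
 g(a) = 48/(C1 + 7*a)


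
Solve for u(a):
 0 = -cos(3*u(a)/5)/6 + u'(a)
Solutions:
 -a/6 - 5*log(sin(3*u(a)/5) - 1)/6 + 5*log(sin(3*u(a)/5) + 1)/6 = C1


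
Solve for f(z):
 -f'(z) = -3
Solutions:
 f(z) = C1 + 3*z


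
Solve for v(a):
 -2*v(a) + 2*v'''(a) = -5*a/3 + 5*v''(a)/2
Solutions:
 v(a) = C1*exp(a*(-(24*sqrt(1671) + 989)^(1/3) - 25/(24*sqrt(1671) + 989)^(1/3) + 10)/24)*sin(sqrt(3)*a*(-(24*sqrt(1671) + 989)^(1/3) + 25/(24*sqrt(1671) + 989)^(1/3))/24) + C2*exp(a*(-(24*sqrt(1671) + 989)^(1/3) - 25/(24*sqrt(1671) + 989)^(1/3) + 10)/24)*cos(sqrt(3)*a*(-(24*sqrt(1671) + 989)^(1/3) + 25/(24*sqrt(1671) + 989)^(1/3))/24) + C3*exp(a*(25/(24*sqrt(1671) + 989)^(1/3) + 5 + (24*sqrt(1671) + 989)^(1/3))/12) + 5*a/6


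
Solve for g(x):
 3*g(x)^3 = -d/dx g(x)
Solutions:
 g(x) = -sqrt(2)*sqrt(-1/(C1 - 3*x))/2
 g(x) = sqrt(2)*sqrt(-1/(C1 - 3*x))/2


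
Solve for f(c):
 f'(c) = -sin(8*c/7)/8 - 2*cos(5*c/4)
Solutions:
 f(c) = C1 - 8*sin(5*c/4)/5 + 7*cos(8*c/7)/64


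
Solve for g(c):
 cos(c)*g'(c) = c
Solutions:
 g(c) = C1 + Integral(c/cos(c), c)


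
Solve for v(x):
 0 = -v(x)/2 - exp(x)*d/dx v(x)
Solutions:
 v(x) = C1*exp(exp(-x)/2)


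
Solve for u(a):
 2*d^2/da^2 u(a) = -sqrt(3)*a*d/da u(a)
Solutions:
 u(a) = C1 + C2*erf(3^(1/4)*a/2)


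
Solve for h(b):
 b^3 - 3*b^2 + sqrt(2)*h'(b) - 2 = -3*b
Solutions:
 h(b) = C1 - sqrt(2)*b^4/8 + sqrt(2)*b^3/2 - 3*sqrt(2)*b^2/4 + sqrt(2)*b


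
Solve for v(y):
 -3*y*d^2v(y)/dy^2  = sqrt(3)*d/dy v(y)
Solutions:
 v(y) = C1 + C2*y^(1 - sqrt(3)/3)


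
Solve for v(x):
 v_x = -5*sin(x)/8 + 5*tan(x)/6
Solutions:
 v(x) = C1 - 5*log(cos(x))/6 + 5*cos(x)/8


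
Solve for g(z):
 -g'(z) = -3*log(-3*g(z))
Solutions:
 -Integral(1/(log(-_y) + log(3)), (_y, g(z)))/3 = C1 - z


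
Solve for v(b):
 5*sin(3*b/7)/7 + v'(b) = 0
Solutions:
 v(b) = C1 + 5*cos(3*b/7)/3


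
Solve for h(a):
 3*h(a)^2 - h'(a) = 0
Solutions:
 h(a) = -1/(C1 + 3*a)


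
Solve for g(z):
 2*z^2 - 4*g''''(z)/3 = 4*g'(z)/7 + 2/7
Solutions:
 g(z) = C1 + C4*exp(-3^(1/3)*7^(2/3)*z/7) + 7*z^3/6 - z/2 + (C2*sin(3^(5/6)*7^(2/3)*z/14) + C3*cos(3^(5/6)*7^(2/3)*z/14))*exp(3^(1/3)*7^(2/3)*z/14)


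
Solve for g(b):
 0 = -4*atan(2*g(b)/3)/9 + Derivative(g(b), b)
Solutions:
 Integral(1/atan(2*_y/3), (_y, g(b))) = C1 + 4*b/9


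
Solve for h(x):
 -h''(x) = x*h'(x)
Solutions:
 h(x) = C1 + C2*erf(sqrt(2)*x/2)


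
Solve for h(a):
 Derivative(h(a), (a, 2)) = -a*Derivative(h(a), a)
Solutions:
 h(a) = C1 + C2*erf(sqrt(2)*a/2)


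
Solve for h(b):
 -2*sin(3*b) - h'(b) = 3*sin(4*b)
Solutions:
 h(b) = C1 + 2*cos(3*b)/3 + 3*cos(4*b)/4


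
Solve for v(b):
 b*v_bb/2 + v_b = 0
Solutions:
 v(b) = C1 + C2/b


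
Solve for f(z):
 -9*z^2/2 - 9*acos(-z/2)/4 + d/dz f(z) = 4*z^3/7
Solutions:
 f(z) = C1 + z^4/7 + 3*z^3/2 + 9*z*acos(-z/2)/4 + 9*sqrt(4 - z^2)/4


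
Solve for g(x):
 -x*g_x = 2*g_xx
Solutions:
 g(x) = C1 + C2*erf(x/2)


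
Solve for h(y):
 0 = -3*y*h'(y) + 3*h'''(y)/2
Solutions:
 h(y) = C1 + Integral(C2*airyai(2^(1/3)*y) + C3*airybi(2^(1/3)*y), y)


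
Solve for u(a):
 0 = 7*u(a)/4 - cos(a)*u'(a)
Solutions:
 u(a) = C1*(sin(a) + 1)^(7/8)/(sin(a) - 1)^(7/8)


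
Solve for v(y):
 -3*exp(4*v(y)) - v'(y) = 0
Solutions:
 v(y) = log(-I*(1/(C1 + 12*y))^(1/4))
 v(y) = log(I*(1/(C1 + 12*y))^(1/4))
 v(y) = log(-(1/(C1 + 12*y))^(1/4))
 v(y) = log(1/(C1 + 12*y))/4


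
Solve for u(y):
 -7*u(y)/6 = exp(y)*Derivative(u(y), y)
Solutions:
 u(y) = C1*exp(7*exp(-y)/6)


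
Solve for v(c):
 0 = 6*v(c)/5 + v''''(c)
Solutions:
 v(c) = (C1*sin(10^(3/4)*3^(1/4)*c/10) + C2*cos(10^(3/4)*3^(1/4)*c/10))*exp(-10^(3/4)*3^(1/4)*c/10) + (C3*sin(10^(3/4)*3^(1/4)*c/10) + C4*cos(10^(3/4)*3^(1/4)*c/10))*exp(10^(3/4)*3^(1/4)*c/10)


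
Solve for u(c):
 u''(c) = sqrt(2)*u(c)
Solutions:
 u(c) = C1*exp(-2^(1/4)*c) + C2*exp(2^(1/4)*c)


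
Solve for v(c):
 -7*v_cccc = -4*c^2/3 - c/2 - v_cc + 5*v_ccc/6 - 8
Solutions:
 v(c) = C1 + C2*c + C3*exp(c*(-5 + sqrt(1033))/84) + C4*exp(-c*(5 + sqrt(1033))/84) - c^4/9 - 49*c^3/108 - 3125*c^2/216


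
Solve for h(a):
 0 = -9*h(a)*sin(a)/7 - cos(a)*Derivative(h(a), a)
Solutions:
 h(a) = C1*cos(a)^(9/7)


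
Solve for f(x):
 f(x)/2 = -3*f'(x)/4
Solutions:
 f(x) = C1*exp(-2*x/3)


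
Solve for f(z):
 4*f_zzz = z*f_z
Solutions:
 f(z) = C1 + Integral(C2*airyai(2^(1/3)*z/2) + C3*airybi(2^(1/3)*z/2), z)


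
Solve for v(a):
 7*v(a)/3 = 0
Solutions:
 v(a) = 0


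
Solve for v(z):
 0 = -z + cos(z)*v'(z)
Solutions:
 v(z) = C1 + Integral(z/cos(z), z)


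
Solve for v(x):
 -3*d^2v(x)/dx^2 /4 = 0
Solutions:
 v(x) = C1 + C2*x


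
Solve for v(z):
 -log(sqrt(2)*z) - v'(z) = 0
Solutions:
 v(z) = C1 - z*log(z) - z*log(2)/2 + z


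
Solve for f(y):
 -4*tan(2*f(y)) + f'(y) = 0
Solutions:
 f(y) = -asin(C1*exp(8*y))/2 + pi/2
 f(y) = asin(C1*exp(8*y))/2


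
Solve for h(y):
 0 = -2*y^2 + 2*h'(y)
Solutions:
 h(y) = C1 + y^3/3


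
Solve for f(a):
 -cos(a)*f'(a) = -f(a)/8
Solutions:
 f(a) = C1*(sin(a) + 1)^(1/16)/(sin(a) - 1)^(1/16)


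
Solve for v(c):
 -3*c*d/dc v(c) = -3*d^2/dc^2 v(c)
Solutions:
 v(c) = C1 + C2*erfi(sqrt(2)*c/2)


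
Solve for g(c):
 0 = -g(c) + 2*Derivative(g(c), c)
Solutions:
 g(c) = C1*exp(c/2)


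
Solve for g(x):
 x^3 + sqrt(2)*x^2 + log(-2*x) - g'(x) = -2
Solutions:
 g(x) = C1 + x^4/4 + sqrt(2)*x^3/3 + x*log(-x) + x*(log(2) + 1)


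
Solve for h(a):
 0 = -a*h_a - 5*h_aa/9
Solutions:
 h(a) = C1 + C2*erf(3*sqrt(10)*a/10)


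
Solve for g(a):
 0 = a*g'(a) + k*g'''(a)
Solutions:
 g(a) = C1 + Integral(C2*airyai(a*(-1/k)^(1/3)) + C3*airybi(a*(-1/k)^(1/3)), a)


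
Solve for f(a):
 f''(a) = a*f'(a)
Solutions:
 f(a) = C1 + C2*erfi(sqrt(2)*a/2)


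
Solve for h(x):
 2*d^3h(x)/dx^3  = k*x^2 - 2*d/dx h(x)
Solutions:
 h(x) = C1 + C2*sin(x) + C3*cos(x) + k*x^3/6 - k*x


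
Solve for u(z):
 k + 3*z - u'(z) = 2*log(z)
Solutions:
 u(z) = C1 + k*z + 3*z^2/2 - 2*z*log(z) + 2*z


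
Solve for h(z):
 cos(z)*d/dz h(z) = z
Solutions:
 h(z) = C1 + Integral(z/cos(z), z)


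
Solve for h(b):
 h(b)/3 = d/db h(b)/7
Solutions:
 h(b) = C1*exp(7*b/3)


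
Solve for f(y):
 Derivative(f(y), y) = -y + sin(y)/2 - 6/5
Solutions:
 f(y) = C1 - y^2/2 - 6*y/5 - cos(y)/2


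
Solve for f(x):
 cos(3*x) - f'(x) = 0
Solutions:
 f(x) = C1 + sin(3*x)/3


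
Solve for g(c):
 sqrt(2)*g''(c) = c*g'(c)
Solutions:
 g(c) = C1 + C2*erfi(2^(1/4)*c/2)


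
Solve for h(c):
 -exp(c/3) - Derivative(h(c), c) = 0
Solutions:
 h(c) = C1 - 3*exp(c/3)


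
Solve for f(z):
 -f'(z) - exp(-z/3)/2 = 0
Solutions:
 f(z) = C1 + 3*exp(-z/3)/2


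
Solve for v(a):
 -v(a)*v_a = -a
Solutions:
 v(a) = -sqrt(C1 + a^2)
 v(a) = sqrt(C1 + a^2)


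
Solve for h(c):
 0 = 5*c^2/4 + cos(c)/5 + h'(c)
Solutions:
 h(c) = C1 - 5*c^3/12 - sin(c)/5


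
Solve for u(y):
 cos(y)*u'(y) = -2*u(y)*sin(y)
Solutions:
 u(y) = C1*cos(y)^2


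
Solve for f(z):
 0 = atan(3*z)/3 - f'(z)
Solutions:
 f(z) = C1 + z*atan(3*z)/3 - log(9*z^2 + 1)/18


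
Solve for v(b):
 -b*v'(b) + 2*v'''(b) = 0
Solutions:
 v(b) = C1 + Integral(C2*airyai(2^(2/3)*b/2) + C3*airybi(2^(2/3)*b/2), b)


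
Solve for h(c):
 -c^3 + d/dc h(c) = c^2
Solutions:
 h(c) = C1 + c^4/4 + c^3/3


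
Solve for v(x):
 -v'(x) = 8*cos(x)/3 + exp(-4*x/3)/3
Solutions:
 v(x) = C1 - 8*sin(x)/3 + exp(-4*x/3)/4


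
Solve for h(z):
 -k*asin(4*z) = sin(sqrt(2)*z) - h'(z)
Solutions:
 h(z) = C1 + k*(z*asin(4*z) + sqrt(1 - 16*z^2)/4) - sqrt(2)*cos(sqrt(2)*z)/2


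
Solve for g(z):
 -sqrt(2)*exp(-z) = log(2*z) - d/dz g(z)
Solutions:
 g(z) = C1 + z*log(z) + z*(-1 + log(2)) - sqrt(2)*exp(-z)


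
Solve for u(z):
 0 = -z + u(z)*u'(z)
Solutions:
 u(z) = -sqrt(C1 + z^2)
 u(z) = sqrt(C1 + z^2)


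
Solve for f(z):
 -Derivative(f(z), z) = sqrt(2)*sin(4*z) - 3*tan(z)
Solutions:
 f(z) = C1 - 3*log(cos(z)) + sqrt(2)*cos(4*z)/4


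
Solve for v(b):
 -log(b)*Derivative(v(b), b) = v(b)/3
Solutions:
 v(b) = C1*exp(-li(b)/3)


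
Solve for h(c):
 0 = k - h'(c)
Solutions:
 h(c) = C1 + c*k


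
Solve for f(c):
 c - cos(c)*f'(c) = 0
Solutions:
 f(c) = C1 + Integral(c/cos(c), c)


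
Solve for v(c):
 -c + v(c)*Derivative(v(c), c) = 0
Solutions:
 v(c) = -sqrt(C1 + c^2)
 v(c) = sqrt(C1 + c^2)


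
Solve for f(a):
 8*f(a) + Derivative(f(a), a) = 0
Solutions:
 f(a) = C1*exp(-8*a)


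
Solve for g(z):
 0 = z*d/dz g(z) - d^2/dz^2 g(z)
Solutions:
 g(z) = C1 + C2*erfi(sqrt(2)*z/2)


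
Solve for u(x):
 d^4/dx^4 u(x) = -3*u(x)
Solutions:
 u(x) = (C1*sin(sqrt(2)*3^(1/4)*x/2) + C2*cos(sqrt(2)*3^(1/4)*x/2))*exp(-sqrt(2)*3^(1/4)*x/2) + (C3*sin(sqrt(2)*3^(1/4)*x/2) + C4*cos(sqrt(2)*3^(1/4)*x/2))*exp(sqrt(2)*3^(1/4)*x/2)


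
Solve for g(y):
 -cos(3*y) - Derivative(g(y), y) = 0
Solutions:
 g(y) = C1 - sin(3*y)/3


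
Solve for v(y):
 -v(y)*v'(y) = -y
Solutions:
 v(y) = -sqrt(C1 + y^2)
 v(y) = sqrt(C1 + y^2)


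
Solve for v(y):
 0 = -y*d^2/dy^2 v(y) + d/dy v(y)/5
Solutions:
 v(y) = C1 + C2*y^(6/5)


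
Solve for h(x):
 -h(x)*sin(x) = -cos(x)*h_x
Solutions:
 h(x) = C1/cos(x)


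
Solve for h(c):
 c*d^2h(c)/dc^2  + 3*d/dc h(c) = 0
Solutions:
 h(c) = C1 + C2/c^2


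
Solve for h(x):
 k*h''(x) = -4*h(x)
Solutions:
 h(x) = C1*exp(-2*x*sqrt(-1/k)) + C2*exp(2*x*sqrt(-1/k))


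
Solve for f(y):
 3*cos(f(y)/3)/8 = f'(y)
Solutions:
 -3*y/8 - 3*log(sin(f(y)/3) - 1)/2 + 3*log(sin(f(y)/3) + 1)/2 = C1


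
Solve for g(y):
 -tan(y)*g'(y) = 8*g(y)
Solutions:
 g(y) = C1/sin(y)^8


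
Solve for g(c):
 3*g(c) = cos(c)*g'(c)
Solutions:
 g(c) = C1*(sin(c) + 1)^(3/2)/(sin(c) - 1)^(3/2)


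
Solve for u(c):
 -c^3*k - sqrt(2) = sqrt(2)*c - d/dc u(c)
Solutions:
 u(c) = C1 + c^4*k/4 + sqrt(2)*c^2/2 + sqrt(2)*c


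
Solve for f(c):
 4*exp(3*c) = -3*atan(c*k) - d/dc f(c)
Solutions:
 f(c) = C1 - 3*Piecewise((c*atan(c*k) - log(c^2*k^2 + 1)/(2*k), Ne(k, 0)), (0, True)) - 4*exp(3*c)/3


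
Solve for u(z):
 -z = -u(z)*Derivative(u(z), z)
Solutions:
 u(z) = -sqrt(C1 + z^2)
 u(z) = sqrt(C1 + z^2)


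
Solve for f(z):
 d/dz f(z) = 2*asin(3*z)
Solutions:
 f(z) = C1 + 2*z*asin(3*z) + 2*sqrt(1 - 9*z^2)/3


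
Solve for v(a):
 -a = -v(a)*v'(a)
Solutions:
 v(a) = -sqrt(C1 + a^2)
 v(a) = sqrt(C1 + a^2)


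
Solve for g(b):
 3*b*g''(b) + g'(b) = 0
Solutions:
 g(b) = C1 + C2*b^(2/3)


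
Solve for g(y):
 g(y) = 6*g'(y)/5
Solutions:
 g(y) = C1*exp(5*y/6)


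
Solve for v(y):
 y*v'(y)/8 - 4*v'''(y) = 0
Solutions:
 v(y) = C1 + Integral(C2*airyai(2^(1/3)*y/4) + C3*airybi(2^(1/3)*y/4), y)


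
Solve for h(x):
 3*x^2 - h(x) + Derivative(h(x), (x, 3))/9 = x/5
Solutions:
 h(x) = C3*exp(3^(2/3)*x) + 3*x^2 - x/5 + (C1*sin(3*3^(1/6)*x/2) + C2*cos(3*3^(1/6)*x/2))*exp(-3^(2/3)*x/2)


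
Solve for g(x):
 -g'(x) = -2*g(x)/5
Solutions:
 g(x) = C1*exp(2*x/5)


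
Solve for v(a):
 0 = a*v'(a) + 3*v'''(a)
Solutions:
 v(a) = C1 + Integral(C2*airyai(-3^(2/3)*a/3) + C3*airybi(-3^(2/3)*a/3), a)


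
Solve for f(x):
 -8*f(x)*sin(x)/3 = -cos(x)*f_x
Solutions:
 f(x) = C1/cos(x)^(8/3)


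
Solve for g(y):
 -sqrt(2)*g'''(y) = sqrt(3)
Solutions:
 g(y) = C1 + C2*y + C3*y^2 - sqrt(6)*y^3/12


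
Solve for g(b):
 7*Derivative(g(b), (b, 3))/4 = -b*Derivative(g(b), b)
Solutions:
 g(b) = C1 + Integral(C2*airyai(-14^(2/3)*b/7) + C3*airybi(-14^(2/3)*b/7), b)


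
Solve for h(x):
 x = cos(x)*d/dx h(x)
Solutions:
 h(x) = C1 + Integral(x/cos(x), x)


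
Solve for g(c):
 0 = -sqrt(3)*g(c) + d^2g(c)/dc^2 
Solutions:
 g(c) = C1*exp(-3^(1/4)*c) + C2*exp(3^(1/4)*c)


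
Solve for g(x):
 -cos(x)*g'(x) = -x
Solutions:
 g(x) = C1 + Integral(x/cos(x), x)


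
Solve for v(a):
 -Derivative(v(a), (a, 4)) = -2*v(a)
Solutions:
 v(a) = C1*exp(-2^(1/4)*a) + C2*exp(2^(1/4)*a) + C3*sin(2^(1/4)*a) + C4*cos(2^(1/4)*a)


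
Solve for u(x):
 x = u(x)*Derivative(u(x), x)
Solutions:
 u(x) = -sqrt(C1 + x^2)
 u(x) = sqrt(C1 + x^2)


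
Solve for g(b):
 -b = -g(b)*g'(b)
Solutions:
 g(b) = -sqrt(C1 + b^2)
 g(b) = sqrt(C1 + b^2)


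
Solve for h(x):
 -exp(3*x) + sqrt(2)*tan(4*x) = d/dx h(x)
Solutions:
 h(x) = C1 - exp(3*x)/3 - sqrt(2)*log(cos(4*x))/4


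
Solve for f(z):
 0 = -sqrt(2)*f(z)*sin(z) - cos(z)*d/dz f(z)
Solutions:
 f(z) = C1*cos(z)^(sqrt(2))


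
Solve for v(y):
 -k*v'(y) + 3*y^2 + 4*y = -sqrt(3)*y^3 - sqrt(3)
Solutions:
 v(y) = C1 + sqrt(3)*y^4/(4*k) + y^3/k + 2*y^2/k + sqrt(3)*y/k


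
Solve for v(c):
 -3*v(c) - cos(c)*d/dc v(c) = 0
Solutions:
 v(c) = C1*(sin(c) - 1)^(3/2)/(sin(c) + 1)^(3/2)


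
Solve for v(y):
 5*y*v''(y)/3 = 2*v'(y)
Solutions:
 v(y) = C1 + C2*y^(11/5)


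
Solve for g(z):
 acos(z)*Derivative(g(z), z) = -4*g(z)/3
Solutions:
 g(z) = C1*exp(-4*Integral(1/acos(z), z)/3)


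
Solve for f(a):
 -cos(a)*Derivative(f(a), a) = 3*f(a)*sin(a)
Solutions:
 f(a) = C1*cos(a)^3


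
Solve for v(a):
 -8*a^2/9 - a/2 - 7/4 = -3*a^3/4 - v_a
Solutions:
 v(a) = C1 - 3*a^4/16 + 8*a^3/27 + a^2/4 + 7*a/4


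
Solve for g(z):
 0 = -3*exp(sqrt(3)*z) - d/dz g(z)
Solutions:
 g(z) = C1 - sqrt(3)*exp(sqrt(3)*z)


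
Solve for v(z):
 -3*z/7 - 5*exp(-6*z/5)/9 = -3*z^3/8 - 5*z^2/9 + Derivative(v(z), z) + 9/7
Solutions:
 v(z) = C1 + 3*z^4/32 + 5*z^3/27 - 3*z^2/14 - 9*z/7 + 25*exp(-6*z/5)/54


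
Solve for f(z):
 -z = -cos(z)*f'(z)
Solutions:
 f(z) = C1 + Integral(z/cos(z), z)


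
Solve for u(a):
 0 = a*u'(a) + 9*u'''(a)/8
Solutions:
 u(a) = C1 + Integral(C2*airyai(-2*3^(1/3)*a/3) + C3*airybi(-2*3^(1/3)*a/3), a)


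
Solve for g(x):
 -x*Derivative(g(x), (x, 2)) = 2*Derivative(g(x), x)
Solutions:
 g(x) = C1 + C2/x


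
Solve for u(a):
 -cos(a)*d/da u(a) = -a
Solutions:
 u(a) = C1 + Integral(a/cos(a), a)


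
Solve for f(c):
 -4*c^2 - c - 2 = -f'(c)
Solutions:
 f(c) = C1 + 4*c^3/3 + c^2/2 + 2*c


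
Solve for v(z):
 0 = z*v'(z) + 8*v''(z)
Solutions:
 v(z) = C1 + C2*erf(z/4)


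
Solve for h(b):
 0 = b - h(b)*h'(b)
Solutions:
 h(b) = -sqrt(C1 + b^2)
 h(b) = sqrt(C1 + b^2)


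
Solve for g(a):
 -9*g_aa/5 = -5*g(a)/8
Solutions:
 g(a) = C1*exp(-5*sqrt(2)*a/12) + C2*exp(5*sqrt(2)*a/12)


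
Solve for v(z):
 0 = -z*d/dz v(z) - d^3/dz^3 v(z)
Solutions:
 v(z) = C1 + Integral(C2*airyai(-z) + C3*airybi(-z), z)


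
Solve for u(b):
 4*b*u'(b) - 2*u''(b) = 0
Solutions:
 u(b) = C1 + C2*erfi(b)


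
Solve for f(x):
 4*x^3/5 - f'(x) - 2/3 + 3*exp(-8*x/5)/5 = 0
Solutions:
 f(x) = C1 + x^4/5 - 2*x/3 - 3*exp(-8*x/5)/8


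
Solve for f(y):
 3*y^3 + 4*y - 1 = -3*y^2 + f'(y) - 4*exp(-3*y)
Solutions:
 f(y) = C1 + 3*y^4/4 + y^3 + 2*y^2 - y - 4*exp(-3*y)/3


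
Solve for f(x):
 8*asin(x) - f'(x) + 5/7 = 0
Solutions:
 f(x) = C1 + 8*x*asin(x) + 5*x/7 + 8*sqrt(1 - x^2)


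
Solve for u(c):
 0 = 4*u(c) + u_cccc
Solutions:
 u(c) = (C1*sin(c) + C2*cos(c))*exp(-c) + (C3*sin(c) + C4*cos(c))*exp(c)


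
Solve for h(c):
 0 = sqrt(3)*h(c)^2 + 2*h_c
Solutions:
 h(c) = 2/(C1 + sqrt(3)*c)


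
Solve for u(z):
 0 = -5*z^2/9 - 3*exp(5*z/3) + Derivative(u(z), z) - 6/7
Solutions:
 u(z) = C1 + 5*z^3/27 + 6*z/7 + 9*exp(5*z/3)/5


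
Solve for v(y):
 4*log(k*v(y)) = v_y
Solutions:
 li(k*v(y))/k = C1 + 4*y


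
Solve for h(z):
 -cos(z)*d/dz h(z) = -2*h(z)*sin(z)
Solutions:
 h(z) = C1/cos(z)^2


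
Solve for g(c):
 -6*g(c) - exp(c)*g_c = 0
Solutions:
 g(c) = C1*exp(6*exp(-c))


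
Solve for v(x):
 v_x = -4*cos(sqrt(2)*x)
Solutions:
 v(x) = C1 - 2*sqrt(2)*sin(sqrt(2)*x)


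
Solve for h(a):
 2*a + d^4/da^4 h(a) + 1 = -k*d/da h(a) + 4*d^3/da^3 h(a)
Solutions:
 h(a) = C1 + C2*exp(a*(-(27*k/2 + sqrt((27*k - 128)^2 - 16384)/2 - 64)^(1/3) + 4 - 16/(27*k/2 + sqrt((27*k - 128)^2 - 16384)/2 - 64)^(1/3))/3) + C3*exp(a*((27*k/2 + sqrt((27*k - 128)^2 - 16384)/2 - 64)^(1/3) - sqrt(3)*I*(27*k/2 + sqrt((27*k - 128)^2 - 16384)/2 - 64)^(1/3) + 8 - 64/((-1 + sqrt(3)*I)*(27*k/2 + sqrt((27*k - 128)^2 - 16384)/2 - 64)^(1/3)))/6) + C4*exp(a*((27*k/2 + sqrt((27*k - 128)^2 - 16384)/2 - 64)^(1/3) + sqrt(3)*I*(27*k/2 + sqrt((27*k - 128)^2 - 16384)/2 - 64)^(1/3) + 8 + 64/((1 + sqrt(3)*I)*(27*k/2 + sqrt((27*k - 128)^2 - 16384)/2 - 64)^(1/3)))/6) - a^2/k - a/k


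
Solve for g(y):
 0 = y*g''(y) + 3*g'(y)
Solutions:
 g(y) = C1 + C2/y^2


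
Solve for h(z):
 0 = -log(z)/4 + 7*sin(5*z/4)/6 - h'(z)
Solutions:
 h(z) = C1 - z*log(z)/4 + z/4 - 14*cos(5*z/4)/15


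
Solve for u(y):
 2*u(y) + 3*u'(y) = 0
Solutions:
 u(y) = C1*exp(-2*y/3)


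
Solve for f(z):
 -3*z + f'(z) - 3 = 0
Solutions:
 f(z) = C1 + 3*z^2/2 + 3*z


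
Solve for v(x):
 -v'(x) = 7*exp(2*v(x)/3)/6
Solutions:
 v(x) = 3*log(-sqrt(-1/(C1 - 7*x))) + 3*log(3)
 v(x) = 3*log(-1/(C1 - 7*x))/2 + 3*log(3)


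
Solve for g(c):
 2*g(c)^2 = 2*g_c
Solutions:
 g(c) = -1/(C1 + c)


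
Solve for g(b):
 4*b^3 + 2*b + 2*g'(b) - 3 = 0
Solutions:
 g(b) = C1 - b^4/2 - b^2/2 + 3*b/2


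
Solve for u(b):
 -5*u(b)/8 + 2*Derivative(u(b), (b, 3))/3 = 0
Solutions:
 u(b) = C3*exp(15^(1/3)*2^(2/3)*b/4) + (C1*sin(2^(2/3)*3^(5/6)*5^(1/3)*b/8) + C2*cos(2^(2/3)*3^(5/6)*5^(1/3)*b/8))*exp(-15^(1/3)*2^(2/3)*b/8)


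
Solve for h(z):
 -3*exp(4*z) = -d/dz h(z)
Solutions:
 h(z) = C1 + 3*exp(4*z)/4


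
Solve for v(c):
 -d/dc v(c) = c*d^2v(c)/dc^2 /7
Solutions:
 v(c) = C1 + C2/c^6


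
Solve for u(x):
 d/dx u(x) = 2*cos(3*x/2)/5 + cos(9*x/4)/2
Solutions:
 u(x) = C1 + 4*sin(3*x/2)/15 + 2*sin(9*x/4)/9


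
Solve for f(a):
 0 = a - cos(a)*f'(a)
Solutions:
 f(a) = C1 + Integral(a/cos(a), a)


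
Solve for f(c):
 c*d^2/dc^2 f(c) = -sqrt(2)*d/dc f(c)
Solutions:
 f(c) = C1 + C2*c^(1 - sqrt(2))


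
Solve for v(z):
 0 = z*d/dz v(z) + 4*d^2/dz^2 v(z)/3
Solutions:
 v(z) = C1 + C2*erf(sqrt(6)*z/4)


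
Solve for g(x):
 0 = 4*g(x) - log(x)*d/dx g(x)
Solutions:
 g(x) = C1*exp(4*li(x))


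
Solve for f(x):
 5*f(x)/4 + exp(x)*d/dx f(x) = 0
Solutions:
 f(x) = C1*exp(5*exp(-x)/4)


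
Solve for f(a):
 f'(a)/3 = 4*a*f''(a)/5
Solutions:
 f(a) = C1 + C2*a^(17/12)


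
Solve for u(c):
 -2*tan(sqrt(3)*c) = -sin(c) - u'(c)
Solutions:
 u(c) = C1 - 2*sqrt(3)*log(cos(sqrt(3)*c))/3 + cos(c)


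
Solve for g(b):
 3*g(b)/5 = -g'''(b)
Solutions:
 g(b) = C3*exp(-3^(1/3)*5^(2/3)*b/5) + (C1*sin(3^(5/6)*5^(2/3)*b/10) + C2*cos(3^(5/6)*5^(2/3)*b/10))*exp(3^(1/3)*5^(2/3)*b/10)


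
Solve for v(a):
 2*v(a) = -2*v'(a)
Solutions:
 v(a) = C1*exp(-a)


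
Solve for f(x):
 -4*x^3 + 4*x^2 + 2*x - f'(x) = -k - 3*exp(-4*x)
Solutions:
 f(x) = C1 + k*x - x^4 + 4*x^3/3 + x^2 - 3*exp(-4*x)/4


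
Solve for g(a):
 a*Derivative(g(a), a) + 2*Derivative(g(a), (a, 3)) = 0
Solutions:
 g(a) = C1 + Integral(C2*airyai(-2^(2/3)*a/2) + C3*airybi(-2^(2/3)*a/2), a)


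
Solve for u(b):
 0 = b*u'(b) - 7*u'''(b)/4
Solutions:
 u(b) = C1 + Integral(C2*airyai(14^(2/3)*b/7) + C3*airybi(14^(2/3)*b/7), b)


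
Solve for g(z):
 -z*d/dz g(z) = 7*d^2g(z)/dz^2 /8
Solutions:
 g(z) = C1 + C2*erf(2*sqrt(7)*z/7)


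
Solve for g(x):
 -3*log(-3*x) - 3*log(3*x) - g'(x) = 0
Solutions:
 g(x) = C1 - 6*x*log(x) + 3*x*(-2*log(3) + 2 - I*pi)


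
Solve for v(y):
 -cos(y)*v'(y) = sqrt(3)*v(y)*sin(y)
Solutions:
 v(y) = C1*cos(y)^(sqrt(3))


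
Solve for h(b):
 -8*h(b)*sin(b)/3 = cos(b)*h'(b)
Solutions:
 h(b) = C1*cos(b)^(8/3)


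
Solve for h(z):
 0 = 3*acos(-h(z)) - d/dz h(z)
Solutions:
 Integral(1/acos(-_y), (_y, h(z))) = C1 + 3*z


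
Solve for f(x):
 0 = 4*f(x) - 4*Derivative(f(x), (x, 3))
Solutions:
 f(x) = C3*exp(x) + (C1*sin(sqrt(3)*x/2) + C2*cos(sqrt(3)*x/2))*exp(-x/2)


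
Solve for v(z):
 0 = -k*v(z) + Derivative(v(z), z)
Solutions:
 v(z) = C1*exp(k*z)


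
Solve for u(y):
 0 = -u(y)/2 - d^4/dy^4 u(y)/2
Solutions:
 u(y) = (C1*sin(sqrt(2)*y/2) + C2*cos(sqrt(2)*y/2))*exp(-sqrt(2)*y/2) + (C3*sin(sqrt(2)*y/2) + C4*cos(sqrt(2)*y/2))*exp(sqrt(2)*y/2)


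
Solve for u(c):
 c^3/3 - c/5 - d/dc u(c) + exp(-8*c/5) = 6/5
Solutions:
 u(c) = C1 + c^4/12 - c^2/10 - 6*c/5 - 5*exp(-8*c/5)/8


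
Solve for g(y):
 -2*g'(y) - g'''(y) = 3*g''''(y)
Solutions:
 g(y) = C1 + C4*exp(-y) + (C2*sin(sqrt(5)*y/3) + C3*cos(sqrt(5)*y/3))*exp(y/3)


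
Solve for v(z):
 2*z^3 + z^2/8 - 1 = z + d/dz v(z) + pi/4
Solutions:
 v(z) = C1 + z^4/2 + z^3/24 - z^2/2 - z - pi*z/4


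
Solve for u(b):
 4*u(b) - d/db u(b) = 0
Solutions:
 u(b) = C1*exp(4*b)


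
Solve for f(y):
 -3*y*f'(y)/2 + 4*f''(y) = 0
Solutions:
 f(y) = C1 + C2*erfi(sqrt(3)*y/4)


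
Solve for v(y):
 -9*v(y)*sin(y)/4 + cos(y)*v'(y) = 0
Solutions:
 v(y) = C1/cos(y)^(9/4)


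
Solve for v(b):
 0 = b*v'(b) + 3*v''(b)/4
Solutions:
 v(b) = C1 + C2*erf(sqrt(6)*b/3)


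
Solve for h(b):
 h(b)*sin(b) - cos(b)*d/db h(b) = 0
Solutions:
 h(b) = C1/cos(b)


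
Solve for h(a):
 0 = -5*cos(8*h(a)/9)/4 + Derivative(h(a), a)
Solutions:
 -5*a/4 - 9*log(sin(8*h(a)/9) - 1)/16 + 9*log(sin(8*h(a)/9) + 1)/16 = C1


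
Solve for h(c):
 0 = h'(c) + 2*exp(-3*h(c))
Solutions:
 h(c) = log(C1 - 6*c)/3
 h(c) = log((-3^(1/3) - 3^(5/6)*I)*(C1 - 2*c)^(1/3)/2)
 h(c) = log((-3^(1/3) + 3^(5/6)*I)*(C1 - 2*c)^(1/3)/2)


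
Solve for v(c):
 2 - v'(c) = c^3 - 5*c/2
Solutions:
 v(c) = C1 - c^4/4 + 5*c^2/4 + 2*c


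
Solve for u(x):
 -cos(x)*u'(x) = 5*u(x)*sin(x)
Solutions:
 u(x) = C1*cos(x)^5


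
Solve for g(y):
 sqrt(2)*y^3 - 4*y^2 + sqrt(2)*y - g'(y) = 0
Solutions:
 g(y) = C1 + sqrt(2)*y^4/4 - 4*y^3/3 + sqrt(2)*y^2/2


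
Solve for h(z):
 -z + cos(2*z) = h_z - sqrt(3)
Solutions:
 h(z) = C1 - z^2/2 + sqrt(3)*z + sin(2*z)/2


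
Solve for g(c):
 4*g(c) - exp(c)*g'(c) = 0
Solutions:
 g(c) = C1*exp(-4*exp(-c))


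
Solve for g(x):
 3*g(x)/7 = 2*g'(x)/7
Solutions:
 g(x) = C1*exp(3*x/2)


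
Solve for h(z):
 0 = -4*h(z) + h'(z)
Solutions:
 h(z) = C1*exp(4*z)


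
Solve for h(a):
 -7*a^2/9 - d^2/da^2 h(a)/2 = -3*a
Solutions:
 h(a) = C1 + C2*a - 7*a^4/54 + a^3


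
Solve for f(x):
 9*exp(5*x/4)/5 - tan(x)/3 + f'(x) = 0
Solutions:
 f(x) = C1 - 36*exp(5*x/4)/25 - log(cos(x))/3


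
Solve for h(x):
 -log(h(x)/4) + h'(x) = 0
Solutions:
 Integral(1/(-log(_y) + 2*log(2)), (_y, h(x))) = C1 - x


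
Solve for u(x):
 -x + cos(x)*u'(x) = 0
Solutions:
 u(x) = C1 + Integral(x/cos(x), x)


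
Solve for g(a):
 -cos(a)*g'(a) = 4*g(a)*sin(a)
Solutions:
 g(a) = C1*cos(a)^4


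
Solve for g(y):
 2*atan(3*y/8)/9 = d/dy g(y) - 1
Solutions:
 g(y) = C1 + 2*y*atan(3*y/8)/9 + y - 8*log(9*y^2 + 64)/27


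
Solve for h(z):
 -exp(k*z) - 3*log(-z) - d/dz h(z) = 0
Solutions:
 h(z) = C1 - 3*z*log(-z) + 3*z + Piecewise((-exp(k*z)/k, Ne(k, 0)), (-z, True))


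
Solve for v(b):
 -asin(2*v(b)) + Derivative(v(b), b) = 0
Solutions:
 Integral(1/asin(2*_y), (_y, v(b))) = C1 + b


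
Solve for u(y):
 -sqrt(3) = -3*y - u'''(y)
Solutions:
 u(y) = C1 + C2*y + C3*y^2 - y^4/8 + sqrt(3)*y^3/6


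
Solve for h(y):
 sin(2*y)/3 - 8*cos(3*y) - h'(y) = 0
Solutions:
 h(y) = C1 - 8*sin(3*y)/3 - cos(2*y)/6


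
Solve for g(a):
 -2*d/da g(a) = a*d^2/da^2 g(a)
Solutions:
 g(a) = C1 + C2/a


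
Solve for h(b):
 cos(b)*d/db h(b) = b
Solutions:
 h(b) = C1 + Integral(b/cos(b), b)


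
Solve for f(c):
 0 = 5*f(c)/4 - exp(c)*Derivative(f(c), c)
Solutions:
 f(c) = C1*exp(-5*exp(-c)/4)


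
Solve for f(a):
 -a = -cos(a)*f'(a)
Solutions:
 f(a) = C1 + Integral(a/cos(a), a)


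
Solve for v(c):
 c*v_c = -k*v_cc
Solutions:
 v(c) = C1 + C2*sqrt(k)*erf(sqrt(2)*c*sqrt(1/k)/2)


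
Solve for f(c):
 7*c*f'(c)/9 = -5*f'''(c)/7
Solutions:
 f(c) = C1 + Integral(C2*airyai(-7^(2/3)*75^(1/3)*c/15) + C3*airybi(-7^(2/3)*75^(1/3)*c/15), c)


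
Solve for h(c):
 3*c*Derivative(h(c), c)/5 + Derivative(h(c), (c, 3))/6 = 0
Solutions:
 h(c) = C1 + Integral(C2*airyai(-18^(1/3)*5^(2/3)*c/5) + C3*airybi(-18^(1/3)*5^(2/3)*c/5), c)


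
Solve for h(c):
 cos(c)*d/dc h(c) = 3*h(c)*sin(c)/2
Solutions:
 h(c) = C1/cos(c)^(3/2)


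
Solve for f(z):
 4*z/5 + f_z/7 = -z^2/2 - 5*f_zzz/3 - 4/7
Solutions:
 f(z) = C1 + C2*sin(sqrt(105)*z/35) + C3*cos(sqrt(105)*z/35) - 7*z^3/6 - 14*z^2/5 + 233*z/3


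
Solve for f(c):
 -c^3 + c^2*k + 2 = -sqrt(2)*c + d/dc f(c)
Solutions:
 f(c) = C1 - c^4/4 + c^3*k/3 + sqrt(2)*c^2/2 + 2*c


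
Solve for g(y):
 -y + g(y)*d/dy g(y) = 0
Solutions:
 g(y) = -sqrt(C1 + y^2)
 g(y) = sqrt(C1 + y^2)


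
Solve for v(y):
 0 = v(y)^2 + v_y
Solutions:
 v(y) = 1/(C1 + y)


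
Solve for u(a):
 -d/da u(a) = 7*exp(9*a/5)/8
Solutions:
 u(a) = C1 - 35*exp(9*a/5)/72


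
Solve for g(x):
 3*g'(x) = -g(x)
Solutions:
 g(x) = C1*exp(-x/3)


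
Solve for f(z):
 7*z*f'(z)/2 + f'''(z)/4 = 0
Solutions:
 f(z) = C1 + Integral(C2*airyai(-14^(1/3)*z) + C3*airybi(-14^(1/3)*z), z)


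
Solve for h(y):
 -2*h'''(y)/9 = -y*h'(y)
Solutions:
 h(y) = C1 + Integral(C2*airyai(6^(2/3)*y/2) + C3*airybi(6^(2/3)*y/2), y)


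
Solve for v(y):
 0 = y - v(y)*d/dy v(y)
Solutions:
 v(y) = -sqrt(C1 + y^2)
 v(y) = sqrt(C1 + y^2)


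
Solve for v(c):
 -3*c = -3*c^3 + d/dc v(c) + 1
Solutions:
 v(c) = C1 + 3*c^4/4 - 3*c^2/2 - c


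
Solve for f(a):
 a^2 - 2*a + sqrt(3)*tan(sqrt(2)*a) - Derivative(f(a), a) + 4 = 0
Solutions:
 f(a) = C1 + a^3/3 - a^2 + 4*a - sqrt(6)*log(cos(sqrt(2)*a))/2


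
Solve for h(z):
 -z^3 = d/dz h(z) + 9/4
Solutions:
 h(z) = C1 - z^4/4 - 9*z/4


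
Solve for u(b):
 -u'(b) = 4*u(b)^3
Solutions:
 u(b) = -sqrt(2)*sqrt(-1/(C1 - 4*b))/2
 u(b) = sqrt(2)*sqrt(-1/(C1 - 4*b))/2


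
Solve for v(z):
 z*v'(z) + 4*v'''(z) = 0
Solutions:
 v(z) = C1 + Integral(C2*airyai(-2^(1/3)*z/2) + C3*airybi(-2^(1/3)*z/2), z)
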